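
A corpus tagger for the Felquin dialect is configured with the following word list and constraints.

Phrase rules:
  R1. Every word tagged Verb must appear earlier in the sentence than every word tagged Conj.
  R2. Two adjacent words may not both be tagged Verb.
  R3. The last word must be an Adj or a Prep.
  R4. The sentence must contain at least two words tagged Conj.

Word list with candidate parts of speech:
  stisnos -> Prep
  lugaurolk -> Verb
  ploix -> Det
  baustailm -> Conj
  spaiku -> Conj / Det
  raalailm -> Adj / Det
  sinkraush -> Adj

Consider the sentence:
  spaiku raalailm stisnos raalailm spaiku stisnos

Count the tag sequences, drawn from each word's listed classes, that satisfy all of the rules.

4

Candidates per position — 1:spaiku {Conj,Det}; 2:raalailm {Adj,Det}; 3:stisnos {Prep}; 4:raalailm {Adj,Det}; 5:spaiku {Conj,Det}; 6:stisnos {Prep}.
There are 16 candidate sequences in total.
The sequences that satisfy every rule: Conj Adj Prep Adj Conj Prep; Conj Adj Prep Det Conj Prep; Conj Det Prep Adj Conj Prep; Conj Det Prep Det Conj Prep.
Count = 4.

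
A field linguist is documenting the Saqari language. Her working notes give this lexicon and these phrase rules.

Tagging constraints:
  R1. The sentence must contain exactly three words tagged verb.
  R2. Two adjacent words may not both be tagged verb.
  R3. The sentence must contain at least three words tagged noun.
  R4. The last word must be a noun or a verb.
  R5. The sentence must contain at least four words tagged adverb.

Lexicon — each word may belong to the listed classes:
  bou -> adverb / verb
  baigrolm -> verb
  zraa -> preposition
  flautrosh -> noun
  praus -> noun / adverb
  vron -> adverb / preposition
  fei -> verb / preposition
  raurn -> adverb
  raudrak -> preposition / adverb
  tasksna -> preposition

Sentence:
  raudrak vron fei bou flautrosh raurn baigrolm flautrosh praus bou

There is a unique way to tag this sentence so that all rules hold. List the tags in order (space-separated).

adverb adverb verb adverb noun adverb verb noun noun verb

Candidates per position — 1:raudrak {preposition,adverb}; 2:vron {adverb,preposition}; 3:fei {verb,preposition}; 4:bou {adverb,verb}; 5:flautrosh {noun}; 6:raurn {adverb}; 7:baigrolm {verb}; 8:flautrosh {noun}; 9:praus {noun,adverb}; 10:bou {adverb,verb}.
Position 9: tagging it adverb would leave rule 3 unsatisfiable, so it must be noun.
Position 10: tagging it adverb would leave rule 4 unsatisfiable, so it must be verb.
Position 1: tagging it preposition would leave rule 5 unsatisfiable, so it must be adverb.
Position 2: tagging it preposition would leave rule 5 unsatisfiable, so it must be adverb.
Position 4: tagging it verb would leave rule 5 unsatisfiable, so it must be adverb.
Position 3: tagging it preposition would leave rule 1 unsatisfiable, so it must be verb.
The unique satisfying tagging is: adverb adverb verb adverb noun adverb verb noun noun verb.
Rule-by-rule: rule 1 satisfied; rule 2 satisfied; rule 3 satisfied; rule 4 satisfied; rule 5 satisfied.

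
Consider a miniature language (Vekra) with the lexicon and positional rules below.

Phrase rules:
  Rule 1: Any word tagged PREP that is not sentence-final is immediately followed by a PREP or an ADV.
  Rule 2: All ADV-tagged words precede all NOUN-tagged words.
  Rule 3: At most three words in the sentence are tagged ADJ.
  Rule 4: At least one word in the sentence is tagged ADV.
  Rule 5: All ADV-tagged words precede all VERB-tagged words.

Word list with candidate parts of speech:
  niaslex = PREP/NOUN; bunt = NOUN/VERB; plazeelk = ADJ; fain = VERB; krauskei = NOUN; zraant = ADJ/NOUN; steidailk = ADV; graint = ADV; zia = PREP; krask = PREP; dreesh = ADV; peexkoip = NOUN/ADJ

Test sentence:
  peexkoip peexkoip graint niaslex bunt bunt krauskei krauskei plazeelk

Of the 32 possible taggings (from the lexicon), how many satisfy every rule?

4

Candidates per position — 1:peexkoip {NOUN,ADJ}; 2:peexkoip {NOUN,ADJ}; 3:graint {ADV}; 4:niaslex {PREP,NOUN}; 5:bunt {NOUN,VERB}; 6:bunt {NOUN,VERB}; 7:krauskei {NOUN}; 8:krauskei {NOUN}; 9:plazeelk {ADJ}.
There are 32 candidate sequences in total.
The sequences that satisfy every rule: ADJ ADJ ADV NOUN NOUN NOUN NOUN NOUN ADJ; ADJ ADJ ADV NOUN NOUN VERB NOUN NOUN ADJ; ADJ ADJ ADV NOUN VERB NOUN NOUN NOUN ADJ; ADJ ADJ ADV NOUN VERB VERB NOUN NOUN ADJ.
Count = 4.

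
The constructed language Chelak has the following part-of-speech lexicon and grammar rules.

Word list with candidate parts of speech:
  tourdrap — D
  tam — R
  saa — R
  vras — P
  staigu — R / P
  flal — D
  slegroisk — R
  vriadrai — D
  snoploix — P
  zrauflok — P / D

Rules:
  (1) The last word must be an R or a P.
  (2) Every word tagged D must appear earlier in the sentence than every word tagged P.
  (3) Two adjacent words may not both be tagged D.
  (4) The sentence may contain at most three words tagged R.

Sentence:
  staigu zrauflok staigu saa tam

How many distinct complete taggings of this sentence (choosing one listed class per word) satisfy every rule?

Candidates per position — 1:staigu {R,P}; 2:zrauflok {P,D}; 3:staigu {R,P}; 4:saa {R}; 5:tam {R}.
There are 8 candidate sequences in total.
The sequences that satisfy every rule: R P P R R; R D P R R; P P R R R; P P P R R.
Count = 4.

4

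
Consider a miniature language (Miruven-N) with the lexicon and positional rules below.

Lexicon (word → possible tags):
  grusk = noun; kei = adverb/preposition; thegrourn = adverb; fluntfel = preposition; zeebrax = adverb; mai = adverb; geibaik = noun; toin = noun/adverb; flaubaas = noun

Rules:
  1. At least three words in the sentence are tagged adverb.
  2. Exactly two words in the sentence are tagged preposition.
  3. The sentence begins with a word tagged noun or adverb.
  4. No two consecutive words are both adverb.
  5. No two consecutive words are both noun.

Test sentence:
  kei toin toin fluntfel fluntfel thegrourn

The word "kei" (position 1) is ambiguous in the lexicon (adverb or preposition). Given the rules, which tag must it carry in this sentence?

Candidates per position — 1:kei {adverb,preposition}; 2:toin {noun,adverb}; 3:toin {noun,adverb}; 4:fluntfel {preposition}; 5:fluntfel {preposition}; 6:thegrourn {adverb}.
Position 1: tagging it preposition would leave rule 2 unsatisfiable, so it must be adverb.
Position 2: tagging it adverb would leave rule 4 unsatisfiable, so it must be noun.
Position 3: tagging it noun would leave rule 1 unsatisfiable, so it must be adverb.
The only consistent sequence is: adverb noun adverb preposition preposition adverb.
Rule-by-rule: rule 1 ✓; rule 2 ✓; rule 3 ✓; rule 4 ✓; rule 5 ✓.

adverb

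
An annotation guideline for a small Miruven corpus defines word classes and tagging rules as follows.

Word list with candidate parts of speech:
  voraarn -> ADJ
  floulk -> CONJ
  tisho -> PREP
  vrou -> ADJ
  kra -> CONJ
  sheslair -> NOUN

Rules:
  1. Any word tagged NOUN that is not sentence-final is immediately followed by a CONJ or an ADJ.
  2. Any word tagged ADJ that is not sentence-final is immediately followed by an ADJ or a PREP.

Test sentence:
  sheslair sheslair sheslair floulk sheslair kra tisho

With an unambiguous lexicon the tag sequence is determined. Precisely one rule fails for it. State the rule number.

Fixed tagging: NOUN NOUN NOUN CONJ NOUN CONJ PREP.
Checking each rule: R1 fails, R2 ok.
Only rule 1 fails.

1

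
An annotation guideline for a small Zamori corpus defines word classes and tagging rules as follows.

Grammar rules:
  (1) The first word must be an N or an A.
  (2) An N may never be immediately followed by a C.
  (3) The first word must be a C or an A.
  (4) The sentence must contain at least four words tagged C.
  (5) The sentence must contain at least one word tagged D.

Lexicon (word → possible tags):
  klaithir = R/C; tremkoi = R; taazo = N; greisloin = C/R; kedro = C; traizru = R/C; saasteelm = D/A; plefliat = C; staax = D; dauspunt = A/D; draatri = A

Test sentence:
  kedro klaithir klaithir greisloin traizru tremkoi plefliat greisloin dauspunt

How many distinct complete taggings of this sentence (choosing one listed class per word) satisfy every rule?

Candidates per position — 1:kedro {C}; 2:klaithir {R,C}; 3:klaithir {R,C}; 4:greisloin {C,R}; 5:traizru {R,C}; 6:tremkoi {R}; 7:plefliat {C}; 8:greisloin {C,R}; 9:dauspunt {A,D}.
There are 64 candidate sequences in total.
Rule 1 cannot be satisfied by any choice of tags from the lexicon.
So there is no consistent tagging.
Count = 0.

0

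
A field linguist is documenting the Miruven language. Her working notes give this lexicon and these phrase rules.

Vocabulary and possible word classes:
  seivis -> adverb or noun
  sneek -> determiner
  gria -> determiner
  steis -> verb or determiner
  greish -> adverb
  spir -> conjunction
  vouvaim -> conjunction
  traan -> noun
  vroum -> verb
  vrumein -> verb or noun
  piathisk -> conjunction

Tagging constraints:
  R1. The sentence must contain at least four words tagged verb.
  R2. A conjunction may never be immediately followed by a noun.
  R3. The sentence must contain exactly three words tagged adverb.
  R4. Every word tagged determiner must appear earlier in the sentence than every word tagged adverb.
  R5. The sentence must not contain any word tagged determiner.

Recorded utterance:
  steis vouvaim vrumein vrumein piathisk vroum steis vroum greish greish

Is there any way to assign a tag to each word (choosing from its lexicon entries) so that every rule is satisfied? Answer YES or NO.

Candidates per position — 1:steis {verb,determiner}; 2:vouvaim {conjunction}; 3:vrumein {verb,noun}; 4:vrumein {verb,noun}; 5:piathisk {conjunction}; 6:vroum {verb}; 7:steis {verb,determiner}; 8:vroum {verb}; 9:greish {adverb}; 10:greish {adverb}.
Rule 3 cannot be satisfied by any choice of tags from the lexicon.
So there is no consistent tagging.

NO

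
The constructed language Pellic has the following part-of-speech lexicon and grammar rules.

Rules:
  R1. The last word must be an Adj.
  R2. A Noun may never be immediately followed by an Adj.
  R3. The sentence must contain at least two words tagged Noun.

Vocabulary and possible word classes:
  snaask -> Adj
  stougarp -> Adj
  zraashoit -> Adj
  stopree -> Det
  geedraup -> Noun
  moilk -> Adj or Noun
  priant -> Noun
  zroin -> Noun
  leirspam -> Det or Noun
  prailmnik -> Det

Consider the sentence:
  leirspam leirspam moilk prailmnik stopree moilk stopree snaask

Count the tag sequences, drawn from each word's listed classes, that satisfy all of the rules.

Candidates per position — 1:leirspam {Det,Noun}; 2:leirspam {Det,Noun}; 3:moilk {Adj,Noun}; 4:prailmnik {Det}; 5:stopree {Det}; 6:moilk {Adj,Noun}; 7:stopree {Det}; 8:snaask {Adj}.
There are 16 candidate sequences in total.
Checking each against the rules leaves 8 sequences.
Count = 8.

8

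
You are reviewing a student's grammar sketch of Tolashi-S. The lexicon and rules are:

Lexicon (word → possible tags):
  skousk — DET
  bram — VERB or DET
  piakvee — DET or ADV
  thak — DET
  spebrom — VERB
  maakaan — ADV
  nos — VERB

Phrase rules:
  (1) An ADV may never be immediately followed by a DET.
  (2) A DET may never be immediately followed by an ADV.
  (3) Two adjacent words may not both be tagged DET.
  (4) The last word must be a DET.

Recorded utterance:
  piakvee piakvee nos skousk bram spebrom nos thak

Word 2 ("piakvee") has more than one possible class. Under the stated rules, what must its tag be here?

ADV

Candidates per position — 1:piakvee {DET,ADV}; 2:piakvee {DET,ADV}; 3:nos {VERB}; 4:skousk {DET}; 5:bram {VERB,DET}; 6:spebrom {VERB}; 7:nos {VERB}; 8:thak {DET}.
At position 5, choosing DET makes rule 3 impossible to satisfy; hence VERB.
Position 2: the remaining choice is settled jointly with positions 1 — only ADV at position 2 is part of a tagging that satisfies every rule.
That leaves exactly one tagging: ADV ADV VERB DET VERB VERB VERB DET.
Verifying each rule — rule 1 ok; rule 2 ok; rule 3 ok; rule 4 ok.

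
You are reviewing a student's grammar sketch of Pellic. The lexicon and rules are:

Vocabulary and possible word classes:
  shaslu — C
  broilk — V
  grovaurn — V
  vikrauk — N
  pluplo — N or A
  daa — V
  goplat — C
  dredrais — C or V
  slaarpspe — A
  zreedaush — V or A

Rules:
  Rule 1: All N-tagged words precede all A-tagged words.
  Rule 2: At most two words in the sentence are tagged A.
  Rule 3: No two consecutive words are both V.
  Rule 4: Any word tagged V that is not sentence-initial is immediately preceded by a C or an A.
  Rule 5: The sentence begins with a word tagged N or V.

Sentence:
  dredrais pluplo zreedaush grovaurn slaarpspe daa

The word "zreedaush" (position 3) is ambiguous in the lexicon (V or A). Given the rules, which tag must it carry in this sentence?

Candidates per position — 1:dredrais {C,V}; 2:pluplo {N,A}; 3:zreedaush {V,A}; 4:grovaurn {V}; 5:slaarpspe {A}; 6:daa {V}.
Position 1: C is ruled out by rule 5; that leaves V.
Position 3: V is ruled out by rule 3; that leaves A.
Position 2: A is ruled out by rule 2; that leaves N.
The unique satisfying tagging is: V N A V A V.
Check: rule 1 ✓; rule 2 ✓; rule 3 ✓; rule 4 ✓; rule 5 ✓.

A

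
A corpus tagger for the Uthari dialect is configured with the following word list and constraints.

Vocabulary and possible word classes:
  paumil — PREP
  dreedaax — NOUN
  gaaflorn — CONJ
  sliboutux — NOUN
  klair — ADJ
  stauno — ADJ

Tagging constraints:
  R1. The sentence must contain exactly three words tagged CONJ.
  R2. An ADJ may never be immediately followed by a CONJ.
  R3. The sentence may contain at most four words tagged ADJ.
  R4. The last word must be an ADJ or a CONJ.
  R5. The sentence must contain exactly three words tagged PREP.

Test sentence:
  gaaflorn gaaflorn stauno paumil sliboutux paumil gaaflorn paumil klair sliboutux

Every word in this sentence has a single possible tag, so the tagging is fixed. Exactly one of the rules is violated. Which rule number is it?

Fixed tagging: CONJ CONJ ADJ PREP NOUN PREP CONJ PREP ADJ NOUN.
Applying the rules: R1 pass, R2 pass, R3 pass, R4 fail, R5 pass.
Only rule 4 fails.

4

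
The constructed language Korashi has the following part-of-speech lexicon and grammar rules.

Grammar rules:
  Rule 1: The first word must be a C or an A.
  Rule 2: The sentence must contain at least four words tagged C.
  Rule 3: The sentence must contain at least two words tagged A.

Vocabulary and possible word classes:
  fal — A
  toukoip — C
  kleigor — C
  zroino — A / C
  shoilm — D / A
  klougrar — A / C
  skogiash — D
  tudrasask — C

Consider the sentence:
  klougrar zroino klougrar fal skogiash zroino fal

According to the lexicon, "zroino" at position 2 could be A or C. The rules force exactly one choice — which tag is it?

C

Candidates per position — 1:klougrar {A,C}; 2:zroino {A,C}; 3:klougrar {A,C}; 4:fal {A}; 5:skogiash {D}; 6:zroino {A,C}; 7:fal {A}.
Position 1: A is ruled out by rule 2; that leaves C.
Position 2: A is ruled out by rule 2; that leaves C.
Position 3: A is ruled out by rule 2; that leaves C.
Position 6: A is ruled out by rule 2; that leaves C.
So the tagging must be: C C C A D C A.
Rule-by-rule: rule 1 ✓; rule 2 ✓; rule 3 ✓.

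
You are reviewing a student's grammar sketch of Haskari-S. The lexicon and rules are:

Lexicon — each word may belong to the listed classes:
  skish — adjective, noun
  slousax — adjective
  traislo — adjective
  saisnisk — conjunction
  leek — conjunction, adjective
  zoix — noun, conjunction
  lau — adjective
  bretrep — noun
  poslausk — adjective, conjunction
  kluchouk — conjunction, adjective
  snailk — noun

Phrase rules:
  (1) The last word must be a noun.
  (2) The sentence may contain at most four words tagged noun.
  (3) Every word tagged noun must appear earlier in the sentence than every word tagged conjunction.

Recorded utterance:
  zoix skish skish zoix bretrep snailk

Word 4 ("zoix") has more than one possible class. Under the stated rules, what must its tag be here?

Candidates per position — 1:zoix {noun,conjunction}; 2:skish {adjective,noun}; 3:skish {adjective,noun}; 4:zoix {noun,conjunction}; 5:bretrep {noun}; 6:snailk {noun}.
At position 1, choosing conjunction makes rule 3 impossible to satisfy; hence noun.
At position 4, choosing conjunction makes rule 3 impossible to satisfy; hence noun.
At position 2, choosing noun makes rule 2 impossible to satisfy; hence adjective.
At position 3, choosing noun makes rule 2 impossible to satisfy; hence adjective.
That leaves exactly one tagging: noun adjective adjective noun noun noun.
Check: rule 1 ✓; rule 2 ✓; rule 3 ✓.

noun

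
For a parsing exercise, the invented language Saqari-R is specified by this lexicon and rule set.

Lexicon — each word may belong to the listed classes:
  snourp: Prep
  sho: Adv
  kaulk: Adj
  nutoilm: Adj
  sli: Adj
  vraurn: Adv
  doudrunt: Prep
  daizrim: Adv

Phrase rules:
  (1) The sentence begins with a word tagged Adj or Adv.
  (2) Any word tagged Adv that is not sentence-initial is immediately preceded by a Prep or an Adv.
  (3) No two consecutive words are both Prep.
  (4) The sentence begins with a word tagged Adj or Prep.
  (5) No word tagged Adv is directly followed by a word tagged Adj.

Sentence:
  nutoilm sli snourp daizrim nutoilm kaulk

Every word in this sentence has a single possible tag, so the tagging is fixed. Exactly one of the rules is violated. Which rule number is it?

Fixed tagging: Adj Adj Prep Adv Adj Adj.
Checking each rule: R1 ok, R2 ok, R3 ok, R4 ok, R5 fails.
Only rule 5 fails.

5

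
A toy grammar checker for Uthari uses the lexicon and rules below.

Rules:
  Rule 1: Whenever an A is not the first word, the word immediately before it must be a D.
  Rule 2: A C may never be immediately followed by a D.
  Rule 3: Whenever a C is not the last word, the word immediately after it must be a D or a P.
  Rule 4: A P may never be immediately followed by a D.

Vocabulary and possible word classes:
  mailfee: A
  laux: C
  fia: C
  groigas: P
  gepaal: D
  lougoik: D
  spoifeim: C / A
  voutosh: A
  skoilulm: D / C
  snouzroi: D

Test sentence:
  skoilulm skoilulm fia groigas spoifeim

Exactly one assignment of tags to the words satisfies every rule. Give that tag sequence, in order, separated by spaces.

Candidates per position — 1:skoilulm {D,C}; 2:skoilulm {D,C}; 3:fia {C}; 4:groigas {P}; 5:spoifeim {C,A}.
Position 2: C is ruled out by rule 3; that leaves D.
Position 5: A is ruled out by rule 1; that leaves C.
Position 1: C is ruled out by rule 2; that leaves D.
The only consistent sequence is: D D C P C.
Rule-by-rule: rule 1 holds; rule 2 holds; rule 3 holds; rule 4 holds.

D D C P C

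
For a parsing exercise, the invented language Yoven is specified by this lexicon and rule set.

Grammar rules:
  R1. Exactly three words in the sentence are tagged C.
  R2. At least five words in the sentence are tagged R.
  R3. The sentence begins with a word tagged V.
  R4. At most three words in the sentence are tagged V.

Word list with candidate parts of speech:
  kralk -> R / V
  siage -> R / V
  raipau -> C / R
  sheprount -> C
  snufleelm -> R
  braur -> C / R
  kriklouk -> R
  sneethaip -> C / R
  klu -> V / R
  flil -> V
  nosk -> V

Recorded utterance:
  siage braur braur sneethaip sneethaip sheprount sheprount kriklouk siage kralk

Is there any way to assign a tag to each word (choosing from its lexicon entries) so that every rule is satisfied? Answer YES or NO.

Candidates per position — 1:siage {R,V}; 2:braur {C,R}; 3:braur {C,R}; 4:sneethaip {C,R}; 5:sneethaip {C,R}; 6:sheprount {C}; 7:sheprount {C}; 8:kriklouk {R}; 9:siage {R,V}; 10:kralk {R,V}.
One satisfying assignment: V R R C R C C R V R.
Rule-by-rule: rule 1 ✓; rule 2 ✓; rule 3 ✓; rule 4 ✓.

YES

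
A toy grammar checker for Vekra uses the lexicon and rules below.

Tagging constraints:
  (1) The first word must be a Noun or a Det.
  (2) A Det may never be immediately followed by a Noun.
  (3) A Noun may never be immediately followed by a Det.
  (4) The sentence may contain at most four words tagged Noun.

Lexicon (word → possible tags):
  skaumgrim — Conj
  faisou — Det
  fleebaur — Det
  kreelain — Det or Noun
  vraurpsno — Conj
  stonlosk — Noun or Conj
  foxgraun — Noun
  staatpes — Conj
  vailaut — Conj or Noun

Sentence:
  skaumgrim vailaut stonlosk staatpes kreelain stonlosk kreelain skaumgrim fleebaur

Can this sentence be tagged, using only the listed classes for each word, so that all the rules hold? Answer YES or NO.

Candidates per position — 1:skaumgrim {Conj}; 2:vailaut {Conj,Noun}; 3:stonlosk {Noun,Conj}; 4:staatpes {Conj}; 5:kreelain {Det,Noun}; 6:stonlosk {Noun,Conj}; 7:kreelain {Det,Noun}; 8:skaumgrim {Conj}; 9:fleebaur {Det}.
Rule 1 cannot be satisfied by any choice of tags from the lexicon.
So there is no consistent tagging.

NO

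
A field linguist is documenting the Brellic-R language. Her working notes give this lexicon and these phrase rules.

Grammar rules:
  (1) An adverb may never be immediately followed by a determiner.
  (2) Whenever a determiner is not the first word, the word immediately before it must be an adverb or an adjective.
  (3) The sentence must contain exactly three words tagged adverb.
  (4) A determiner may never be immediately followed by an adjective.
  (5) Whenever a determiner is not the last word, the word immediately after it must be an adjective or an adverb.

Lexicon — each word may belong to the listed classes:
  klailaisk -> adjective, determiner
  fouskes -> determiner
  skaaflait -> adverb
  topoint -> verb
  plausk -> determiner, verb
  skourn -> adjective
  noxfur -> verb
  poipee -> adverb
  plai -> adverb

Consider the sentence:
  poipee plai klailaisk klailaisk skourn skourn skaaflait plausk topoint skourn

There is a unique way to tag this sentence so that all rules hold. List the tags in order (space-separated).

adverb adverb adjective adjective adjective adjective adverb verb verb adjective

Candidates per position — 1:poipee {adverb}; 2:plai {adverb}; 3:klailaisk {adjective,determiner}; 4:klailaisk {adjective,determiner}; 5:skourn {adjective}; 6:skourn {adjective}; 7:skaaflait {adverb}; 8:plausk {determiner,verb}; 9:topoint {verb}; 10:skourn {adjective}.
If word 3 were determiner, no tagging could satisfy rule 1; so word 3 is adjective.
If word 4 were determiner, no tagging could satisfy rule 4; so word 4 is adjective.
If word 8 were determiner, no tagging could satisfy rule 1; so word 8 is verb.
The only consistent sequence is: adverb adverb adjective adjective adjective adjective adverb verb verb adjective.
Verifying each rule — rule 1 holds; rule 2 holds; rule 3 holds; rule 4 holds; rule 5 holds.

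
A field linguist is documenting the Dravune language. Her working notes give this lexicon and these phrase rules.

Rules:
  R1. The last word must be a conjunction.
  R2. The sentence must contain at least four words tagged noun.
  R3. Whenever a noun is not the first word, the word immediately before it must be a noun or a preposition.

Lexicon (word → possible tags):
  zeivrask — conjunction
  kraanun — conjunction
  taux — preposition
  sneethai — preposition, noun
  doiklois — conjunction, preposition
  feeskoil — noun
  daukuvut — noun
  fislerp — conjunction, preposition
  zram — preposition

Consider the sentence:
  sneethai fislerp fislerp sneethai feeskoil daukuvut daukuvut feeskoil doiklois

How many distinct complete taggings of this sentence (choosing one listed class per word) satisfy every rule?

12

Candidates per position — 1:sneethai {preposition,noun}; 2:fislerp {conjunction,preposition}; 3:fislerp {conjunction,preposition}; 4:sneethai {preposition,noun}; 5:feeskoil {noun}; 6:daukuvut {noun}; 7:daukuvut {noun}; 8:feeskoil {noun}; 9:doiklois {conjunction,preposition}.
There are 32 candidate sequences in total.
Checking each against the rules leaves 12 sequences.
Count = 12.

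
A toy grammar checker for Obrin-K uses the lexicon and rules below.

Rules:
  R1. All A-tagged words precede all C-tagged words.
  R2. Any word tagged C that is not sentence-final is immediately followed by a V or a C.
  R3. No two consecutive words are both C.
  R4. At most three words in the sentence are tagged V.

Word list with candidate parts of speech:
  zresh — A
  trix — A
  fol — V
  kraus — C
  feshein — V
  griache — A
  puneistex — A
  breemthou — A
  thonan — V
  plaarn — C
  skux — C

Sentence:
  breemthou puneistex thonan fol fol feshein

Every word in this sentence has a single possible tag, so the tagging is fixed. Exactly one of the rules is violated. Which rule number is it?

4

Fixed tagging: A A V V V V.
Rule check: R1 holds, R2 holds, R3 holds, R4 violated.
Only rule 4 fails.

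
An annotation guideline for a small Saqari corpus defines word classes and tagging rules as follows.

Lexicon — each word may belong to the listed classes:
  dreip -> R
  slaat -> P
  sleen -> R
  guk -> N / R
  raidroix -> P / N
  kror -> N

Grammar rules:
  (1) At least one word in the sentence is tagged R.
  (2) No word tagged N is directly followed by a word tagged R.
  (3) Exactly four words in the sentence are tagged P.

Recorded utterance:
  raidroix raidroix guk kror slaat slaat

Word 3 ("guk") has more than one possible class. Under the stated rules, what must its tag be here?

R

Candidates per position — 1:raidroix {P,N}; 2:raidroix {P,N}; 3:guk {N,R}; 4:kror {N}; 5:slaat {P}; 6:slaat {P}.
At position 1, choosing N makes rule 3 impossible to satisfy; hence P.
At position 2, choosing N makes rule 3 impossible to satisfy; hence P.
At position 3, choosing N makes rule 1 impossible to satisfy; hence R.
The unique satisfying tagging is: P P R N P P.
Check: rule 1 satisfied; rule 2 satisfied; rule 3 satisfied.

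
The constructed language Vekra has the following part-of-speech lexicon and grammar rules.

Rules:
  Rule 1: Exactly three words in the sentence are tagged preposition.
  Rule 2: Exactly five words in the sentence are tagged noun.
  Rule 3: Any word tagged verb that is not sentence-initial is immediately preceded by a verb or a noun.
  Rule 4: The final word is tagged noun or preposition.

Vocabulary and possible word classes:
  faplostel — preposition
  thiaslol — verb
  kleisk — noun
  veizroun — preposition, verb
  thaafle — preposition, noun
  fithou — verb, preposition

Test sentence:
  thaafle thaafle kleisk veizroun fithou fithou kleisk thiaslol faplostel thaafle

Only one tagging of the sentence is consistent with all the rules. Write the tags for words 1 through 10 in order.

Candidates per position — 1:thaafle {preposition,noun}; 2:thaafle {preposition,noun}; 3:kleisk {noun}; 4:veizroun {preposition,verb}; 5:fithou {verb,preposition}; 6:fithou {verb,preposition}; 7:kleisk {noun}; 8:thiaslol {verb}; 9:faplostel {preposition}; 10:thaafle {preposition,noun}.
If word 1 were preposition, no tagging could satisfy rule 2; so word 1 is noun.
If word 2 were preposition, no tagging could satisfy rule 2; so word 2 is noun.
If word 10 were preposition, no tagging could satisfy rule 2; so word 10 is noun.
The remaining ambiguous positions (4, 5, 6) are resolved jointly — only one combination satisfies every rule.
That leaves exactly one tagging: noun noun noun verb preposition preposition noun verb preposition noun.
Rule-by-rule: rule 1 ✓; rule 2 ✓; rule 3 ✓; rule 4 ✓.

noun noun noun verb preposition preposition noun verb preposition noun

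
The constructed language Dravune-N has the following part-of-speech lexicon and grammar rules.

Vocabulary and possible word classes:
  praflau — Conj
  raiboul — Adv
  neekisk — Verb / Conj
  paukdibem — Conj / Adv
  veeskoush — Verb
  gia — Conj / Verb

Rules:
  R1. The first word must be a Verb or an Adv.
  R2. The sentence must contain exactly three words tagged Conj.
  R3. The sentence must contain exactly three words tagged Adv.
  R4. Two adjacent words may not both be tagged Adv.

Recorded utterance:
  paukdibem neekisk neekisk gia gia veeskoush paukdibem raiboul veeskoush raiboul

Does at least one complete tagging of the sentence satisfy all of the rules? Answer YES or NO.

Candidates per position — 1:paukdibem {Conj,Adv}; 2:neekisk {Verb,Conj}; 3:neekisk {Verb,Conj}; 4:gia {Conj,Verb}; 5:gia {Conj,Verb}; 6:veeskoush {Verb}; 7:paukdibem {Conj,Adv}; 8:raiboul {Adv}; 9:veeskoush {Verb}; 10:raiboul {Adv}.
One satisfying assignment: Adv Verb Conj Verb Conj Verb Conj Adv Verb Adv.
Rule-by-rule: rule 1 holds; rule 2 holds; rule 3 holds; rule 4 holds.

YES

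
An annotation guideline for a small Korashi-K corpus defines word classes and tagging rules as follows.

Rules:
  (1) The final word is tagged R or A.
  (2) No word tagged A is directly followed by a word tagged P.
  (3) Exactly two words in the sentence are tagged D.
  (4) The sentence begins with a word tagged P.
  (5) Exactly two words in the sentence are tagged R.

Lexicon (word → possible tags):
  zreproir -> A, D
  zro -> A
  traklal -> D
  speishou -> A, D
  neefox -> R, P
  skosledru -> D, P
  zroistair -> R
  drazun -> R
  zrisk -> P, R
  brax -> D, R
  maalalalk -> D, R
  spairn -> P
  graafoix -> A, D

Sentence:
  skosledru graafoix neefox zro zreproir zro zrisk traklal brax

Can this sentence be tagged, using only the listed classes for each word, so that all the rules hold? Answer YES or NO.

Candidates per position — 1:skosledru {D,P}; 2:graafoix {A,D}; 3:neefox {R,P}; 4:zro {A}; 5:zreproir {A,D}; 6:zro {A}; 7:zrisk {P,R}; 8:traklal {D}; 9:brax {D,R}.
One satisfying assignment: P D P A A A R D R.
Rule-by-rule: rule 1 satisfied; rule 2 satisfied; rule 3 satisfied; rule 4 satisfied; rule 5 satisfied.

YES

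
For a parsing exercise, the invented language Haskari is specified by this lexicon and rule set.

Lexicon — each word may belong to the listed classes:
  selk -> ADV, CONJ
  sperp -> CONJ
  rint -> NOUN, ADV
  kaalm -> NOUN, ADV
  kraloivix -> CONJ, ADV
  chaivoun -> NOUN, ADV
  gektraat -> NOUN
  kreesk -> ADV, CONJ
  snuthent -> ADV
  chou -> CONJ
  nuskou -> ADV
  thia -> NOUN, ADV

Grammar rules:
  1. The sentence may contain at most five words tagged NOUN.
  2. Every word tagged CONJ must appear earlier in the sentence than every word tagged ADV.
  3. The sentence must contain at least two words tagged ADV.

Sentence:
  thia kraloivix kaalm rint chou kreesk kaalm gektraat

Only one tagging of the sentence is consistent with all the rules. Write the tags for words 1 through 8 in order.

Candidates per position — 1:thia {NOUN,ADV}; 2:kraloivix {CONJ,ADV}; 3:kaalm {NOUN,ADV}; 4:rint {NOUN,ADV}; 5:chou {CONJ}; 6:kreesk {ADV,CONJ}; 7:kaalm {NOUN,ADV}; 8:gektraat {NOUN}.
Position 1: tagging it ADV would leave rule 2 unsatisfiable, so it must be NOUN.
Position 2: tagging it ADV would leave rule 2 unsatisfiable, so it must be CONJ.
Position 3: tagging it ADV would leave rule 2 unsatisfiable, so it must be NOUN.
Position 4: tagging it ADV would leave rule 2 unsatisfiable, so it must be NOUN.
Position 6: tagging it CONJ would leave rule 3 unsatisfiable, so it must be ADV.
Position 7: tagging it NOUN would leave rule 3 unsatisfiable, so it must be ADV.
That leaves exactly one tagging: NOUN CONJ NOUN NOUN CONJ ADV ADV NOUN.
Check: rule 1 ok; rule 2 ok; rule 3 ok.

NOUN CONJ NOUN NOUN CONJ ADV ADV NOUN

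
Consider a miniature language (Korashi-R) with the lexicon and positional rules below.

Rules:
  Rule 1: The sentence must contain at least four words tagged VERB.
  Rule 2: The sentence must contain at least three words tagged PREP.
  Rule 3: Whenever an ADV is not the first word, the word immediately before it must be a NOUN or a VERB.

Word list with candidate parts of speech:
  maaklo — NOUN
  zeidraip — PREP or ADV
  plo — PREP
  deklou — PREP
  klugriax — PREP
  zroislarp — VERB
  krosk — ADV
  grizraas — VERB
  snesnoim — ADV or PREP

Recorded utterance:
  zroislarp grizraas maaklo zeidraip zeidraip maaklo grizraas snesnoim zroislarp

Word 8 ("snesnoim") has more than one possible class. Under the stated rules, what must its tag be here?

PREP

Candidates per position — 1:zroislarp {VERB}; 2:grizraas {VERB}; 3:maaklo {NOUN}; 4:zeidraip {PREP,ADV}; 5:zeidraip {PREP,ADV}; 6:maaklo {NOUN}; 7:grizraas {VERB}; 8:snesnoim {ADV,PREP}; 9:zroislarp {VERB}.
If word 4 were ADV, no tagging could satisfy rule 2; so word 4 is PREP.
If word 5 were ADV, no tagging could satisfy rule 2; so word 5 is PREP.
If word 8 were ADV, no tagging could satisfy rule 2; so word 8 is PREP.
The only consistent sequence is: VERB VERB NOUN PREP PREP NOUN VERB PREP VERB.
Verifying each rule — rule 1 holds; rule 2 holds; rule 3 holds.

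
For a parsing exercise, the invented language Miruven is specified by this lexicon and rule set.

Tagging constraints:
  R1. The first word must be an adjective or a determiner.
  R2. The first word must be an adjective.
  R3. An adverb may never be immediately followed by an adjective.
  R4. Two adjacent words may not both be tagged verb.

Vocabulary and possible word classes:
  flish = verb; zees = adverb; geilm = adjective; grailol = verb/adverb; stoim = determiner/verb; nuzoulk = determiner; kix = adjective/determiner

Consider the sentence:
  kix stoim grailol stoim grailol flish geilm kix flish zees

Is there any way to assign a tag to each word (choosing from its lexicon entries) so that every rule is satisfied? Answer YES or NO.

YES

Candidates per position — 1:kix {adjective,determiner}; 2:stoim {determiner,verb}; 3:grailol {verb,adverb}; 4:stoim {determiner,verb}; 5:grailol {verb,adverb}; 6:flish {verb}; 7:geilm {adjective}; 8:kix {adjective,determiner}; 9:flish {verb}; 10:zees {adverb}.
One satisfying assignment: adjective verb adverb determiner adverb verb adjective determiner verb adverb.
Checking: rule 1 ok; rule 2 ok; rule 3 ok; rule 4 ok.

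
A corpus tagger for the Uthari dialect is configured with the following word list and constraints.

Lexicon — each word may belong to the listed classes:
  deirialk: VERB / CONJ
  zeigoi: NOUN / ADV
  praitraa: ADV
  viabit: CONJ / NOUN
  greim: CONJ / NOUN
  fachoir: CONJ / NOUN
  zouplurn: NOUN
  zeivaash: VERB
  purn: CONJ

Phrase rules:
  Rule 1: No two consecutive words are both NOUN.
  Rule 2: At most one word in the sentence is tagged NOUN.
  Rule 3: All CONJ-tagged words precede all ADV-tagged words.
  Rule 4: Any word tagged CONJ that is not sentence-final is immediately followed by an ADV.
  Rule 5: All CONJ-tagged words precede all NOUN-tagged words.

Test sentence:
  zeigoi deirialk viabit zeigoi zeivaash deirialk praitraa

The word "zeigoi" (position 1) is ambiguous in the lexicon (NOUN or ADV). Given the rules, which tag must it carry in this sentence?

ADV

Candidates per position — 1:zeigoi {NOUN,ADV}; 2:deirialk {VERB,CONJ}; 3:viabit {CONJ,NOUN}; 4:zeigoi {NOUN,ADV}; 5:zeivaash {VERB}; 6:deirialk {VERB,CONJ}; 7:praitraa {ADV}.
At position 2, choosing CONJ makes rule 4 impossible to satisfy; hence VERB.
Position 1: the remaining choice is settled jointly with positions 3, 4, 6 — only ADV at position 1 is part of a tagging that satisfies every rule.
The unique satisfying tagging is: ADV VERB NOUN ADV VERB VERB ADV.
Checking: rule 1 ✓; rule 2 ✓; rule 3 ✓; rule 4 ✓; rule 5 ✓.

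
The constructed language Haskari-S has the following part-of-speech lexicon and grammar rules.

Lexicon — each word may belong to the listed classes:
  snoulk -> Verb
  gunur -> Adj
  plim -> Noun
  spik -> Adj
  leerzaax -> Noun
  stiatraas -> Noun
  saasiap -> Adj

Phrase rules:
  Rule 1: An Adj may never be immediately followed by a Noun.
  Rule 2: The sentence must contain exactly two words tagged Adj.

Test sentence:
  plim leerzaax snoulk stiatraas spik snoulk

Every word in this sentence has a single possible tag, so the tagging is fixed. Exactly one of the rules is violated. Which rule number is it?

2

Fixed tagging: Noun Noun Verb Noun Adj Verb.
Applying the rules: R1 ✓, R2 ✗.
Only rule 2 fails.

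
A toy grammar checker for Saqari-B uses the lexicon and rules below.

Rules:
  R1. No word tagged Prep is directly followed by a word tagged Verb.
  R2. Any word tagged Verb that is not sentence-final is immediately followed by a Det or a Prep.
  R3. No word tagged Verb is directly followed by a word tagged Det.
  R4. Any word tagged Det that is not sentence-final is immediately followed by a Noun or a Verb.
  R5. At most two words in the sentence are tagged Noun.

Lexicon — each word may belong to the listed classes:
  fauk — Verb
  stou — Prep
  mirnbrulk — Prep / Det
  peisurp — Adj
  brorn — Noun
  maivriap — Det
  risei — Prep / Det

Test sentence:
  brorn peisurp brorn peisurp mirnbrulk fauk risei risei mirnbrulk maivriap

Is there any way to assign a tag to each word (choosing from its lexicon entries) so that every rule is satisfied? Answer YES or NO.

YES

Candidates per position — 1:brorn {Noun}; 2:peisurp {Adj}; 3:brorn {Noun}; 4:peisurp {Adj}; 5:mirnbrulk {Prep,Det}; 6:fauk {Verb}; 7:risei {Prep,Det}; 8:risei {Prep,Det}; 9:mirnbrulk {Prep,Det}; 10:maivriap {Det}.
One satisfying assignment: Noun Adj Noun Adj Det Verb Prep Prep Prep Det.
Checking: rule 1 ✓; rule 2 ✓; rule 3 ✓; rule 4 ✓; rule 5 ✓.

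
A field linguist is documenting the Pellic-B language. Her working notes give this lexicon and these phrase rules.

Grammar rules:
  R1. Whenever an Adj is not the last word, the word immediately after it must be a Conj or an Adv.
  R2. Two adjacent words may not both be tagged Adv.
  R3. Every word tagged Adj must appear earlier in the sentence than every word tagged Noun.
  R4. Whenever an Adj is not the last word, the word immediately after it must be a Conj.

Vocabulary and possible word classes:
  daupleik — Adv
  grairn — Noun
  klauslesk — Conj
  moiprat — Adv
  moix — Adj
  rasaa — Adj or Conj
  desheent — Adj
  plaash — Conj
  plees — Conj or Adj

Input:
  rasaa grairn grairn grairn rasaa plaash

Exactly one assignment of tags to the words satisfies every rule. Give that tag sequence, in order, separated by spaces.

Conj Noun Noun Noun Conj Conj

Candidates per position — 1:rasaa {Adj,Conj}; 2:grairn {Noun}; 3:grairn {Noun}; 4:grairn {Noun}; 5:rasaa {Adj,Conj}; 6:plaash {Conj}.
If word 1 were Adj, no tagging could satisfy rule 1; so word 1 is Conj.
If word 5 were Adj, no tagging could satisfy rule 3; so word 5 is Conj.
That leaves exactly one tagging: Conj Noun Noun Noun Conj Conj.
Verifying each rule — rule 1 ok; rule 2 ok; rule 3 ok; rule 4 ok.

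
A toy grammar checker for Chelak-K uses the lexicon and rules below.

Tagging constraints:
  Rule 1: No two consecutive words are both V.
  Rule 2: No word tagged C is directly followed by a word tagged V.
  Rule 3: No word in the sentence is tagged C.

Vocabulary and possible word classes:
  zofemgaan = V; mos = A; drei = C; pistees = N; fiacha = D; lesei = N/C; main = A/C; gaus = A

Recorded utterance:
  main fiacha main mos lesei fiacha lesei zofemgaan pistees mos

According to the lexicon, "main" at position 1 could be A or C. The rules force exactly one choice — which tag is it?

A

Candidates per position — 1:main {A,C}; 2:fiacha {D}; 3:main {A,C}; 4:mos {A}; 5:lesei {N,C}; 6:fiacha {D}; 7:lesei {N,C}; 8:zofemgaan {V}; 9:pistees {N}; 10:mos {A}.
Position 1: tagging it C would leave rule 3 unsatisfiable, so it must be A.
Position 3: tagging it C would leave rule 3 unsatisfiable, so it must be A.
Position 5: tagging it C would leave rule 3 unsatisfiable, so it must be N.
Position 7: tagging it C would leave rule 2 unsatisfiable, so it must be N.
So the tagging must be: A D A A N D N V N A.
Verifying each rule — rule 1 ok; rule 2 ok; rule 3 ok.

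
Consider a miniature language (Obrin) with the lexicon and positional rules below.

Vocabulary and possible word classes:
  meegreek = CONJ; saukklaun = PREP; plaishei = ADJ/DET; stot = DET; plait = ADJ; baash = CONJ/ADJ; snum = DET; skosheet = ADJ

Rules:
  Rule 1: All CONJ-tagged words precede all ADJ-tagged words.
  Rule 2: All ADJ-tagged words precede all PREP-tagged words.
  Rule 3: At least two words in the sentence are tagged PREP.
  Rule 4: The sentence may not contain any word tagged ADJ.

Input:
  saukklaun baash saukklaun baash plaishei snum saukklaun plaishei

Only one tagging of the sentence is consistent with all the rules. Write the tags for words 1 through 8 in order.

Candidates per position — 1:saukklaun {PREP}; 2:baash {CONJ,ADJ}; 3:saukklaun {PREP}; 4:baash {CONJ,ADJ}; 5:plaishei {ADJ,DET}; 6:snum {DET}; 7:saukklaun {PREP}; 8:plaishei {ADJ,DET}.
At position 2, choosing ADJ makes rule 2 impossible to satisfy; hence CONJ.
At position 4, choosing ADJ makes rule 2 impossible to satisfy; hence CONJ.
At position 5, choosing ADJ makes rule 2 impossible to satisfy; hence DET.
At position 8, choosing ADJ makes rule 2 impossible to satisfy; hence DET.
That leaves exactly one tagging: PREP CONJ PREP CONJ DET DET PREP DET.
Checking: rule 1 holds; rule 2 holds; rule 3 holds; rule 4 holds.

PREP CONJ PREP CONJ DET DET PREP DET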